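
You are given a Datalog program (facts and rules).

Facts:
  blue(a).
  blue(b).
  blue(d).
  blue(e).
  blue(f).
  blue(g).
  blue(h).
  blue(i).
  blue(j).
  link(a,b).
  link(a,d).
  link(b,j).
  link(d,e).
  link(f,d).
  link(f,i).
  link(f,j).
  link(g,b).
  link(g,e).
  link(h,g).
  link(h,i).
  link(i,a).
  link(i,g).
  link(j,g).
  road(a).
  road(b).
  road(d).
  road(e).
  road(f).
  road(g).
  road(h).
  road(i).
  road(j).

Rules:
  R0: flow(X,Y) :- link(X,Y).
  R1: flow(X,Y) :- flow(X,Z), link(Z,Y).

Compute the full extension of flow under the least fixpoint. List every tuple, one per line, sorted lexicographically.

round 1: derive flow(a,b) via R0 from link(a,b)
round 1: derive flow(a,d) via R0 from link(a,d)
round 1: derive flow(b,j) via R0 from link(b,j)
round 1: derive flow(d,e) via R0 from link(d,e)
round 1: derive flow(f,d) via R0 from link(f,d)
round 1: derive flow(f,i) via R0 from link(f,i)
round 1: derive flow(f,j) via R0 from link(f,j)
round 1: derive flow(g,b) via R0 from link(g,b)
round 1: derive flow(g,e) via R0 from link(g,e)
round 1: derive flow(h,g) via R0 from link(h,g)
round 1: derive flow(h,i) via R0 from link(h,i)
round 1: derive flow(i,a) via R0 from link(i,a)
round 1: derive flow(i,g) via R0 from link(i,g)
round 1: derive flow(j,g) via R0 from link(j,g)
round 2: derive flow(a,e) via R1 from flow(a,d), link(d,e)
round 2: derive flow(a,j) via R1 from flow(a,b), link(b,j)
round 2: derive flow(b,g) via R1 from flow(b,j), link(j,g)
round 2: derive flow(f,a) via R1 from flow(f,i), link(i,a)
round 2: derive flow(f,e) via R1 from flow(f,d), link(d,e)
round 2: derive flow(f,g) via R1 from flow(f,i), link(i,g)
round 2: derive flow(g,j) via R1 from flow(g,b), link(b,j)
round 2: derive flow(h,a) via R1 from flow(h,i), link(i,a)
round 2: derive flow(h,b) via R1 from flow(h,g), link(g,b)
round 2: derive flow(h,e) via R1 from flow(h,g), link(g,e)
round 2: derive flow(i,b) via R1 from flow(i,a), link(a,b)
round 2: derive flow(i,d) via R1 from flow(i,a), link(a,d)
round 2: derive flow(i,e) via R1 from flow(i,g), link(g,e)
round 2: derive flow(j,b) via R1 from flow(j,g), link(g,b)
round 2: derive flow(j,e) via R1 from flow(j,g), link(g,e)
round 3: derive flow(a,g) via R1 from flow(a,j), link(j,g)
round 3: derive flow(b,b) via R1 from flow(b,g), link(g,b)
round 3: derive flow(b,e) via R1 from flow(b,g), link(g,e)
round 3: derive flow(f,b) via R1 from flow(f,a), link(a,b)
round 3: derive flow(g,g) via R1 from flow(g,j), link(j,g)
round 3: derive flow(h,d) via R1 from flow(h,a), link(a,d)
round 3: derive flow(h,j) via R1 from flow(h,b), link(b,j)
round 3: derive flow(i,j) via R1 from flow(i,b), link(b,j)
round 3: derive flow(j,j) via R1 from flow(j,b), link(b,j)

flow(a,b)
flow(a,d)
flow(a,e)
flow(a,g)
flow(a,j)
flow(b,b)
flow(b,e)
flow(b,g)
flow(b,j)
flow(d,e)
flow(f,a)
flow(f,b)
flow(f,d)
flow(f,e)
flow(f,g)
flow(f,i)
flow(f,j)
flow(g,b)
flow(g,e)
flow(g,g)
flow(g,j)
flow(h,a)
flow(h,b)
flow(h,d)
flow(h,e)
flow(h,g)
flow(h,i)
flow(h,j)
flow(i,a)
flow(i,b)
flow(i,d)
flow(i,e)
flow(i,g)
flow(i,j)
flow(j,b)
flow(j,e)
flow(j,g)
flow(j,j)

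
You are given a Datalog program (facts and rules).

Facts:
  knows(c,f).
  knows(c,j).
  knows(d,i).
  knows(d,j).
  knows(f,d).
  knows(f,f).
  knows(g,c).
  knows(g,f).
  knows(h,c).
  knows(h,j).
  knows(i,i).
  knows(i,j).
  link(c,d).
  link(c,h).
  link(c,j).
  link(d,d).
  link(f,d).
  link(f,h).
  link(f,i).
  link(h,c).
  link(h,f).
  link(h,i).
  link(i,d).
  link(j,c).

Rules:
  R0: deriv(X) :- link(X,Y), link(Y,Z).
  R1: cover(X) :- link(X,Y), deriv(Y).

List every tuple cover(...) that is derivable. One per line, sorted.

cover(c)
cover(d)
cover(f)
cover(h)
cover(i)
cover(j)

round 1: derive deriv(c) via R0 from link(c,d), link(d,d)
round 1: derive deriv(d) via R0 from link(d,d), link(d,d)
round 1: derive deriv(f) via R0 from link(f,d), link(d,d)
round 1: derive deriv(h) via R0 from link(h,c), link(c,d)
round 1: derive deriv(i) via R0 from link(i,d), link(d,d)
round 1: derive deriv(j) via R0 from link(j,c), link(c,d)
round 2: derive cover(c) via R1 from link(c,d), deriv(d)
round 2: derive cover(d) via R1 from link(d,d), deriv(d)
round 2: derive cover(f) via R1 from link(f,d), deriv(d)
round 2: derive cover(h) via R1 from link(h,c), deriv(c)
round 2: derive cover(i) via R1 from link(i,d), deriv(d)
round 2: derive cover(j) via R1 from link(j,c), deriv(c)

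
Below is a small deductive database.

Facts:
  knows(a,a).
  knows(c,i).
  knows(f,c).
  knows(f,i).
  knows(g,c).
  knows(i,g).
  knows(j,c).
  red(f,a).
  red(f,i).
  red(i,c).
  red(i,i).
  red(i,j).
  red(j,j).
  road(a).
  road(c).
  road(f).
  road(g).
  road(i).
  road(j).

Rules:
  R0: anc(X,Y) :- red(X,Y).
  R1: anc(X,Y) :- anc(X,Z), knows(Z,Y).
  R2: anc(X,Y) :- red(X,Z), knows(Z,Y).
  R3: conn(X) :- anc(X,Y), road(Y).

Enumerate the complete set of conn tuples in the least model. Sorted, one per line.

round 1: derive anc(f,a) via R0 from red(f,a)
round 1: derive anc(f,i) via R0 from red(f,i)
round 1: derive anc(i,c) via R0 from red(i,c)
round 1: derive anc(i,i) via R0 from red(i,i)
round 1: derive anc(i,j) via R0 from red(i,j)
round 1: derive anc(j,j) via R0 from red(j,j)
round 1: derive anc(f,g) via R2 from red(f,i), knows(i,g)
round 1: derive anc(i,g) via R2 from red(i,i), knows(i,g)
round 1: derive anc(j,c) via R2 from red(j,j), knows(j,c)
round 2: derive anc(f,c) via R1 from anc(f,g), knows(g,c)
round 2: derive anc(j,i) via R1 from anc(j,c), knows(c,i)
round 2: derive conn(f) via R3 from anc(f,a), road(a)
round 2: derive conn(i) via R3 from anc(i,c), road(c)
round 2: derive conn(j) via R3 from anc(j,c), road(c)
round 3: derive anc(j,g) via R1 from anc(j,i), knows(i,g)

conn(f)
conn(i)
conn(j)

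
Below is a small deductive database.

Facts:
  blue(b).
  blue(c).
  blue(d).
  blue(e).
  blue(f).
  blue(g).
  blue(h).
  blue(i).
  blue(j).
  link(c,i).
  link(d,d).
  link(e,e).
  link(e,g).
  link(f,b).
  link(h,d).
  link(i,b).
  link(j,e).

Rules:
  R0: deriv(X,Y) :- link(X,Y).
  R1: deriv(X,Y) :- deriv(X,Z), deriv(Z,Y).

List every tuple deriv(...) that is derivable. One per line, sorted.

round 1: derive deriv(c,i) via R0 from link(c,i)
round 1: derive deriv(d,d) via R0 from link(d,d)
round 1: derive deriv(e,e) via R0 from link(e,e)
round 1: derive deriv(e,g) via R0 from link(e,g)
round 1: derive deriv(f,b) via R0 from link(f,b)
round 1: derive deriv(h,d) via R0 from link(h,d)
round 1: derive deriv(i,b) via R0 from link(i,b)
round 1: derive deriv(j,e) via R0 from link(j,e)
round 2: derive deriv(c,b) via R1 from deriv(c,i), deriv(i,b)
round 2: derive deriv(j,g) via R1 from deriv(j,e), deriv(e,g)

deriv(c,b)
deriv(c,i)
deriv(d,d)
deriv(e,e)
deriv(e,g)
deriv(f,b)
deriv(h,d)
deriv(i,b)
deriv(j,e)
deriv(j,g)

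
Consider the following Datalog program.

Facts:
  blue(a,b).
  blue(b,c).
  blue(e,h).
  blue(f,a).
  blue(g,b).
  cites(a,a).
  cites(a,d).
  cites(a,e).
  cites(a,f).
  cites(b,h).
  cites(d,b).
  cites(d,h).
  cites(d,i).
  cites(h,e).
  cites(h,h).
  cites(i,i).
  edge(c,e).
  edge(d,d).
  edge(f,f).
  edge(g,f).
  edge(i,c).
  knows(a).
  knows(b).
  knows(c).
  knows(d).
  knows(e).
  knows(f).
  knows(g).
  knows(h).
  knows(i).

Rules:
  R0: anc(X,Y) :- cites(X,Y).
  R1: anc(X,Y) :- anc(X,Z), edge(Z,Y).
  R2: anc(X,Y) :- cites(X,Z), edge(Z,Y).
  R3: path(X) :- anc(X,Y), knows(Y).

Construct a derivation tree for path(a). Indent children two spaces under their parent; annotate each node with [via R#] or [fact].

round 1: derive anc(a,a) via R0 from cites(a,a)
round 1: derive anc(a,d) via R0 from cites(a,d)
round 1: derive anc(a,e) via R0 from cites(a,e)
round 1: derive anc(a,f) via R0 from cites(a,f)
round 1: derive anc(b,h) via R0 from cites(b,h)
round 1: derive anc(d,b) via R0 from cites(d,b)
round 1: derive anc(d,h) via R0 from cites(d,h)
round 1: derive anc(d,i) via R0 from cites(d,i)
round 1: derive anc(h,e) via R0 from cites(h,e)
round 1: derive anc(h,h) via R0 from cites(h,h)
round 1: derive anc(i,i) via R0 from cites(i,i)
round 1: derive anc(d,c) via R2 from cites(d,i), edge(i,c)
round 1: derive anc(i,c) via R2 from cites(i,i), edge(i,c)
round 2: derive anc(d,e) via R1 from anc(d,c), edge(c,e)
round 2: derive anc(i,e) via R1 from anc(i,c), edge(c,e)
round 2: derive path(a) via R3 from anc(a,a), knows(a)
round 2: derive path(b) via R3 from anc(b,h), knows(h)
round 2: derive path(d) via R3 from anc(d,b), knows(b)
round 2: derive path(h) via R3 from anc(h,e), knows(e)
round 2: derive path(i) via R3 from anc(i,c), knows(c)

path(a)  [via R3]
  anc(a,a)  [via R0]
    cites(a,a)  [fact]
  knows(a)  [fact]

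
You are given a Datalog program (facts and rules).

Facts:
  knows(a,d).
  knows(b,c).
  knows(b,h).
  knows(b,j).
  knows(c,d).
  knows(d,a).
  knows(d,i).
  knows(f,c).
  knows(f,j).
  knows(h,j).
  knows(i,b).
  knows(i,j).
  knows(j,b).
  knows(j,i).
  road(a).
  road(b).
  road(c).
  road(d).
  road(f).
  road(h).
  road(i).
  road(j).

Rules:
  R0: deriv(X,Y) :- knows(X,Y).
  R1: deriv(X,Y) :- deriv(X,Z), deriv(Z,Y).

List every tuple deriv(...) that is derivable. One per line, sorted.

round 1: derive deriv(a,d) via R0 from knows(a,d)
round 1: derive deriv(b,c) via R0 from knows(b,c)
round 1: derive deriv(b,h) via R0 from knows(b,h)
round 1: derive deriv(b,j) via R0 from knows(b,j)
round 1: derive deriv(c,d) via R0 from knows(c,d)
round 1: derive deriv(d,a) via R0 from knows(d,a)
round 1: derive deriv(d,i) via R0 from knows(d,i)
round 1: derive deriv(f,c) via R0 from knows(f,c)
round 1: derive deriv(f,j) via R0 from knows(f,j)
round 1: derive deriv(h,j) via R0 from knows(h,j)
round 1: derive deriv(i,b) via R0 from knows(i,b)
round 1: derive deriv(i,j) via R0 from knows(i,j)
round 1: derive deriv(j,b) via R0 from knows(j,b)
round 1: derive deriv(j,i) via R0 from knows(j,i)
round 2: derive deriv(a,a) via R1 from deriv(a,d), deriv(d,a)
round 2: derive deriv(a,i) via R1 from deriv(a,d), deriv(d,i)
round 2: derive deriv(b,b) via R1 from deriv(b,j), deriv(j,b)
round 2: derive deriv(b,d) via R1 from deriv(b,c), deriv(c,d)
round 2: derive deriv(b,i) via R1 from deriv(b,j), deriv(j,i)
round 2: derive deriv(c,a) via R1 from deriv(c,d), deriv(d,a)
round 2: derive deriv(c,i) via R1 from deriv(c,d), deriv(d,i)
round 2: derive deriv(d,b) via R1 from deriv(d,i), deriv(i,b)
round 2: derive deriv(d,d) via R1 from deriv(d,a), deriv(a,d)
round 2: derive deriv(d,j) via R1 from deriv(d,i), deriv(i,j)
round 2: derive deriv(f,b) via R1 from deriv(f,j), deriv(j,b)
round 2: derive deriv(f,d) via R1 from deriv(f,c), deriv(c,d)
round 2: derive deriv(f,i) via R1 from deriv(f,j), deriv(j,i)
round 2: derive deriv(h,b) via R1 from deriv(h,j), deriv(j,b)
round 2: derive deriv(h,i) via R1 from deriv(h,j), deriv(j,i)
round 2: derive deriv(i,c) via R1 from deriv(i,b), deriv(b,c)
round 2: derive deriv(i,h) via R1 from deriv(i,b), deriv(b,h)
round 2: derive deriv(i,i) via R1 from deriv(i,j), deriv(j,i)
round 2: derive deriv(j,c) via R1 from deriv(j,b), deriv(b,c)
round 2: derive deriv(j,h) via R1 from deriv(j,b), deriv(b,h)
round 2: derive deriv(j,j) via R1 from deriv(j,b), deriv(b,j)
round 3: derive deriv(a,b) via R1 from deriv(a,d), deriv(d,b)
round 3: derive deriv(a,c) via R1 from deriv(a,i), deriv(i,c)
round 3: derive deriv(a,h) via R1 from deriv(a,i), deriv(i,h)
round 3: derive deriv(a,j) via R1 from deriv(a,d), deriv(d,j)
round 3: derive deriv(b,a) via R1 from deriv(b,c), deriv(c,a)
round 3: derive deriv(c,b) via R1 from deriv(c,d), deriv(d,b)
round 3: derive deriv(c,c) via R1 from deriv(c,i), deriv(i,c)
round 3: derive deriv(c,h) via R1 from deriv(c,i), deriv(i,h)
round 3: derive deriv(c,j) via R1 from deriv(c,d), deriv(d,j)
round 3: derive deriv(d,c) via R1 from deriv(d,b), deriv(b,c)
round 3: derive deriv(d,h) via R1 from deriv(d,b), deriv(b,h)
round 3: derive deriv(f,a) via R1 from deriv(f,c), deriv(c,a)
round 3: derive deriv(f,h) via R1 from deriv(f,b), deriv(b,h)
round 3: derive deriv(h,c) via R1 from deriv(h,b), deriv(b,c)
round 3: derive deriv(h,d) via R1 from deriv(h,b), deriv(b,d)
round 3: derive deriv(h,h) via R1 from deriv(h,b), deriv(b,h)
round 3: derive deriv(i,a) via R1 from deriv(i,c), deriv(c,a)
round 3: derive deriv(i,d) via R1 from deriv(i,b), deriv(b,d)
round 3: derive deriv(j,a) via R1 from deriv(j,c), deriv(c,a)
round 3: derive deriv(j,d) via R1 from deriv(j,b), deriv(b,d)
round 4: derive deriv(h,a) via R1 from deriv(h,b), deriv(b,a)

deriv(a,a)
deriv(a,b)
deriv(a,c)
deriv(a,d)
deriv(a,h)
deriv(a,i)
deriv(a,j)
deriv(b,a)
deriv(b,b)
deriv(b,c)
deriv(b,d)
deriv(b,h)
deriv(b,i)
deriv(b,j)
deriv(c,a)
deriv(c,b)
deriv(c,c)
deriv(c,d)
deriv(c,h)
deriv(c,i)
deriv(c,j)
deriv(d,a)
deriv(d,b)
deriv(d,c)
deriv(d,d)
deriv(d,h)
deriv(d,i)
deriv(d,j)
deriv(f,a)
deriv(f,b)
deriv(f,c)
deriv(f,d)
deriv(f,h)
deriv(f,i)
deriv(f,j)
deriv(h,a)
deriv(h,b)
deriv(h,c)
deriv(h,d)
deriv(h,h)
deriv(h,i)
deriv(h,j)
deriv(i,a)
deriv(i,b)
deriv(i,c)
deriv(i,d)
deriv(i,h)
deriv(i,i)
deriv(i,j)
deriv(j,a)
deriv(j,b)
deriv(j,c)
deriv(j,d)
deriv(j,h)
deriv(j,i)
deriv(j,j)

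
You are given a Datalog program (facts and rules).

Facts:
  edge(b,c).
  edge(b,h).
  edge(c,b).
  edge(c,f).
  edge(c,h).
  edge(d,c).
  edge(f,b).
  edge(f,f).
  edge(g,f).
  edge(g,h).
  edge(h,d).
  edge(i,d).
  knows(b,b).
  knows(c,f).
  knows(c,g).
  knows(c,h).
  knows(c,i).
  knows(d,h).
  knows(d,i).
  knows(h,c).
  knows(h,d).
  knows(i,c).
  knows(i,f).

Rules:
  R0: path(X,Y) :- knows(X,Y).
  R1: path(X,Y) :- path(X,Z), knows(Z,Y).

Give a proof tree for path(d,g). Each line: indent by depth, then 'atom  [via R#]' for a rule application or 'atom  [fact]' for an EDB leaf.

path(d,g)  [via R1]
  path(d,c)  [via R1]
    path(d,h)  [via R0]
      knows(d,h)  [fact]
    knows(h,c)  [fact]
  knows(c,g)  [fact]

round 1: derive path(b,b) via R0 from knows(b,b)
round 1: derive path(c,f) via R0 from knows(c,f)
round 1: derive path(c,g) via R0 from knows(c,g)
round 1: derive path(c,h) via R0 from knows(c,h)
round 1: derive path(c,i) via R0 from knows(c,i)
round 1: derive path(d,h) via R0 from knows(d,h)
round 1: derive path(d,i) via R0 from knows(d,i)
round 1: derive path(h,c) via R0 from knows(h,c)
round 1: derive path(h,d) via R0 from knows(h,d)
round 1: derive path(i,c) via R0 from knows(i,c)
round 1: derive path(i,f) via R0 from knows(i,f)
round 2: derive path(c,c) via R1 from path(c,h), knows(h,c)
round 2: derive path(c,d) via R1 from path(c,h), knows(h,d)
round 2: derive path(d,c) via R1 from path(d,h), knows(h,c)
round 2: derive path(d,d) via R1 from path(d,h), knows(h,d)
round 2: derive path(d,f) via R1 from path(d,i), knows(i,f)
round 2: derive path(h,f) via R1 from path(h,c), knows(c,f)
round 2: derive path(h,g) via R1 from path(h,c), knows(c,g)
round 2: derive path(h,h) via R1 from path(h,c), knows(c,h)
round 2: derive path(h,i) via R1 from path(h,c), knows(c,i)
round 2: derive path(i,g) via R1 from path(i,c), knows(c,g)
round 2: derive path(i,h) via R1 from path(i,c), knows(c,h)
round 2: derive path(i,i) via R1 from path(i,c), knows(c,i)
round 3: derive path(d,g) via R1 from path(d,c), knows(c,g)
round 3: derive path(i,d) via R1 from path(i,h), knows(h,d)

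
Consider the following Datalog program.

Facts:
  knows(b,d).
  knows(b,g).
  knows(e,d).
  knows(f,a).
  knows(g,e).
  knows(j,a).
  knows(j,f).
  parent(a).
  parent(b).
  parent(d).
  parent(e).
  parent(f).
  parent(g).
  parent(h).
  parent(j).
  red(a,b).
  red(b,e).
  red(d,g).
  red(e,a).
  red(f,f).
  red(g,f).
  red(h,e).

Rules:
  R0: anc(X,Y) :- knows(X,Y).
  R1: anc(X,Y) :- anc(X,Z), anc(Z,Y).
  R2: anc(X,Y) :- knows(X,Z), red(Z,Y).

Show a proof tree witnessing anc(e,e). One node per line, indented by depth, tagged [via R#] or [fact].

round 1: derive anc(b,d) via R0 from knows(b,d)
round 1: derive anc(b,g) via R0 from knows(b,g)
round 1: derive anc(e,d) via R0 from knows(e,d)
round 1: derive anc(f,a) via R0 from knows(f,a)
round 1: derive anc(g,e) via R0 from knows(g,e)
round 1: derive anc(j,a) via R0 from knows(j,a)
round 1: derive anc(j,f) via R0 from knows(j,f)
round 1: derive anc(b,f) via R2 from knows(b,g), red(g,f)
round 1: derive anc(e,g) via R2 from knows(e,d), red(d,g)
round 1: derive anc(f,b) via R2 from knows(f,a), red(a,b)
round 1: derive anc(g,a) via R2 from knows(g,e), red(e,a)
round 1: derive anc(j,b) via R2 from knows(j,a), red(a,b)
round 2: derive anc(b,a) via R1 from anc(b,f), anc(f,a)
round 2: derive anc(b,b) via R1 from anc(b,f), anc(f,b)
round 2: derive anc(b,e) via R1 from anc(b,g), anc(g,e)
round 2: derive anc(e,a) via R1 from anc(e,g), anc(g,a)
round 2: derive anc(e,e) via R1 from anc(e,g), anc(g,e)
round 2: derive anc(f,d) via R1 from anc(f,b), anc(b,d)
round 2: derive anc(f,f) via R1 from anc(f,b), anc(b,f)
round 2: derive anc(f,g) via R1 from anc(f,b), anc(b,g)
round 2: derive anc(g,d) via R1 from anc(g,e), anc(e,d)
round 2: derive anc(g,g) via R1 from anc(g,e), anc(e,g)
round 2: derive anc(j,d) via R1 from anc(j,b), anc(b,d)
round 2: derive anc(j,g) via R1 from anc(j,b), anc(b,g)
round 3: derive anc(f,e) via R1 from anc(f,b), anc(b,e)
round 3: derive anc(j,e) via R1 from anc(j,b), anc(b,e)

anc(e,e)  [via R1]
  anc(e,g)  [via R2]
    knows(e,d)  [fact]
    red(d,g)  [fact]
  anc(g,e)  [via R0]
    knows(g,e)  [fact]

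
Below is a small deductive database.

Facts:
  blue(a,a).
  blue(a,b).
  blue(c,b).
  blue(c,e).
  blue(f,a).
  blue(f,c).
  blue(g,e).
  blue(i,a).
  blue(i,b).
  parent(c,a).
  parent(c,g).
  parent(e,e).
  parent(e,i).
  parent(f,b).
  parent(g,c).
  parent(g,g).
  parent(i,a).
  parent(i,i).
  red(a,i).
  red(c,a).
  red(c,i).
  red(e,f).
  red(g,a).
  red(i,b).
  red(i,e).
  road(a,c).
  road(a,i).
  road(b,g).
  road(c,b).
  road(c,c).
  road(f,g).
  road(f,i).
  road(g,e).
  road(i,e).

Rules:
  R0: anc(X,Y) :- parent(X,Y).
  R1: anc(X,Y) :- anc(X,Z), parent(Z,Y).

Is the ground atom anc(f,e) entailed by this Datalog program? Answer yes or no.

no

round 1: derive anc(c,a) via R0 from parent(c,a)
round 1: derive anc(c,g) via R0 from parent(c,g)
round 1: derive anc(e,e) via R0 from parent(e,e)
round 1: derive anc(e,i) via R0 from parent(e,i)
round 1: derive anc(f,b) via R0 from parent(f,b)
round 1: derive anc(g,c) via R0 from parent(g,c)
round 1: derive anc(g,g) via R0 from parent(g,g)
round 1: derive anc(i,a) via R0 from parent(i,a)
round 1: derive anc(i,i) via R0 from parent(i,i)
round 2: derive anc(c,c) via R1 from anc(c,g), parent(g,c)
round 2: derive anc(e,a) via R1 from anc(e,i), parent(i,a)
round 2: derive anc(g,a) via R1 from anc(g,c), parent(c,a)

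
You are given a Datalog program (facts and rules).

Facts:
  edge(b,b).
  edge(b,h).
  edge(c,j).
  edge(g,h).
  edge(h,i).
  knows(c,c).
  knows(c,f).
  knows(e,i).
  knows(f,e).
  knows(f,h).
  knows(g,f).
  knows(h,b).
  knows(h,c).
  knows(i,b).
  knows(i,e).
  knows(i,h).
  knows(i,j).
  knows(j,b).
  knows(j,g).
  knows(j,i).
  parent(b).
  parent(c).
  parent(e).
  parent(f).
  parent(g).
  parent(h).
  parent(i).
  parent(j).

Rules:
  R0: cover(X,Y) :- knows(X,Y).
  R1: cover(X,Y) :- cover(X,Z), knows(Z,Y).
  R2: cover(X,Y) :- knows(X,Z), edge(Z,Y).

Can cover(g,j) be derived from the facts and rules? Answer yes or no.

round 1: derive cover(c,c) via R0 from knows(c,c)
round 1: derive cover(c,f) via R0 from knows(c,f)
round 1: derive cover(e,i) via R0 from knows(e,i)
round 1: derive cover(f,e) via R0 from knows(f,e)
round 1: derive cover(f,h) via R0 from knows(f,h)
round 1: derive cover(g,f) via R0 from knows(g,f)
round 1: derive cover(h,b) via R0 from knows(h,b)
round 1: derive cover(h,c) via R0 from knows(h,c)
round 1: derive cover(i,b) via R0 from knows(i,b)
round 1: derive cover(i,e) via R0 from knows(i,e)
round 1: derive cover(i,h) via R0 from knows(i,h)
round 1: derive cover(i,j) via R0 from knows(i,j)
round 1: derive cover(j,b) via R0 from knows(j,b)
round 1: derive cover(j,g) via R0 from knows(j,g)
round 1: derive cover(j,i) via R0 from knows(j,i)
round 1: derive cover(c,j) via R2 from knows(c,c), edge(c,j)
round 1: derive cover(f,i) via R2 from knows(f,h), edge(h,i)
round 1: derive cover(h,h) via R2 from knows(h,b), edge(b,h)
round 1: derive cover(h,j) via R2 from knows(h,c), edge(c,j)
round 1: derive cover(i,i) via R2 from knows(i,h), edge(h,i)
round 1: derive cover(j,h) via R2 from knows(j,b), edge(b,h)
round 2: derive cover(c,b) via R1 from cover(c,j), knows(j,b)
round 2: derive cover(c,e) via R1 from cover(c,f), knows(f,e)
round 2: derive cover(c,g) via R1 from cover(c,j), knows(j,g)
round 2: derive cover(c,h) via R1 from cover(c,f), knows(f,h)
round 2: derive cover(c,i) via R1 from cover(c,j), knows(j,i)
round 2: derive cover(e,b) via R1 from cover(e,i), knows(i,b)
round 2: derive cover(e,e) via R1 from cover(e,i), knows(i,e)
round 2: derive cover(e,h) via R1 from cover(e,i), knows(i,h)
round 2: derive cover(e,j) via R1 from cover(e,i), knows(i,j)
round 2: derive cover(f,b) via R1 from cover(f,h), knows(h,b)
round 2: derive cover(f,c) via R1 from cover(f,h), knows(h,c)
round 2: derive cover(f,j) via R1 from cover(f,i), knows(i,j)
round 2: derive cover(g,e) via R1 from cover(g,f), knows(f,e)
round 2: derive cover(g,h) via R1 from cover(g,f), knows(f,h)
round 2: derive cover(h,f) via R1 from cover(h,c), knows(c,f)
round 2: derive cover(h,g) via R1 from cover(h,j), knows(j,g)
round 2: derive cover(h,i) via R1 from cover(h,j), knows(j,i)
round 2: derive cover(i,c) via R1 from cover(i,h), knows(h,c)
round 2: derive cover(i,g) via R1 from cover(i,j), knows(j,g)
round 2: derive cover(j,c) via R1 from cover(j,h), knows(h,c)
round 2: derive cover(j,e) via R1 from cover(j,i), knows(i,e)
round 2: derive cover(j,f) via R1 from cover(j,g), knows(g,f)
round 2: derive cover(j,j) via R1 from cover(j,i), knows(i,j)
round 3: derive cover(e,c) via R1 from cover(e,h), knows(h,c)
round 3: derive cover(e,g) via R1 from cover(e,j), knows(j,g)
round 3: derive cover(f,f) via R1 from cover(f,c), knows(c,f)
round 3: derive cover(f,g) via R1 from cover(f,j), knows(j,g)
round 3: derive cover(g,b) via R1 from cover(g,h), knows(h,b)
round 3: derive cover(g,c) via R1 from cover(g,h), knows(h,c)
round 3: derive cover(g,i) via R1 from cover(g,e), knows(e,i)
round 3: derive cover(h,e) via R1 from cover(h,f), knows(f,e)
round 3: derive cover(i,f) via R1 from cover(i,c), knows(c,f)
round 4: derive cover(e,f) via R1 from cover(e,c), knows(c,f)
round 4: derive cover(g,j) via R1 from cover(g,i), knows(i,j)
round 5: derive cover(g,g) via R1 from cover(g,j), knows(j,g)

yes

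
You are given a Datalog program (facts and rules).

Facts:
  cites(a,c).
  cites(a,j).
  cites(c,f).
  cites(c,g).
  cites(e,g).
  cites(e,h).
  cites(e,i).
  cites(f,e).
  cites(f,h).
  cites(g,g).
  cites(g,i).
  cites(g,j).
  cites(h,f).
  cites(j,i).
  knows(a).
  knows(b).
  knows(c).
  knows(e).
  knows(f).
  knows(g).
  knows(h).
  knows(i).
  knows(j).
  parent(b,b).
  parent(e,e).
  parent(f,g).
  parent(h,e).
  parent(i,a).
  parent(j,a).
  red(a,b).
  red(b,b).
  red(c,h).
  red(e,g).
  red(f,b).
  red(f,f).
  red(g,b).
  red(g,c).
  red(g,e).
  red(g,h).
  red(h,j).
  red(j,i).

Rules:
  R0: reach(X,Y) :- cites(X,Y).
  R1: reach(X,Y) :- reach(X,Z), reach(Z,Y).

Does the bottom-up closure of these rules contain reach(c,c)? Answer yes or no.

no

round 1: derive reach(a,c) via R0 from cites(a,c)
round 1: derive reach(a,j) via R0 from cites(a,j)
round 1: derive reach(c,f) via R0 from cites(c,f)
round 1: derive reach(c,g) via R0 from cites(c,g)
round 1: derive reach(e,g) via R0 from cites(e,g)
round 1: derive reach(e,h) via R0 from cites(e,h)
round 1: derive reach(e,i) via R0 from cites(e,i)
round 1: derive reach(f,e) via R0 from cites(f,e)
round 1: derive reach(f,h) via R0 from cites(f,h)
round 1: derive reach(g,g) via R0 from cites(g,g)
round 1: derive reach(g,i) via R0 from cites(g,i)
round 1: derive reach(g,j) via R0 from cites(g,j)
round 1: derive reach(h,f) via R0 from cites(h,f)
round 1: derive reach(j,i) via R0 from cites(j,i)
round 2: derive reach(a,f) via R1 from reach(a,c), reach(c,f)
round 2: derive reach(a,g) via R1 from reach(a,c), reach(c,g)
round 2: derive reach(a,i) via R1 from reach(a,j), reach(j,i)
round 2: derive reach(c,e) via R1 from reach(c,f), reach(f,e)
round 2: derive reach(c,h) via R1 from reach(c,f), reach(f,h)
round 2: derive reach(c,i) via R1 from reach(c,g), reach(g,i)
round 2: derive reach(c,j) via R1 from reach(c,g), reach(g,j)
round 2: derive reach(e,f) via R1 from reach(e,h), reach(h,f)
round 2: derive reach(e,j) via R1 from reach(e,g), reach(g,j)
round 2: derive reach(f,f) via R1 from reach(f,h), reach(h,f)
round 2: derive reach(f,g) via R1 from reach(f,e), reach(e,g)
round 2: derive reach(f,i) via R1 from reach(f,e), reach(e,i)
round 2: derive reach(h,e) via R1 from reach(h,f), reach(f,e)
round 2: derive reach(h,h) via R1 from reach(h,f), reach(f,h)
round 3: derive reach(a,e) via R1 from reach(a,c), reach(c,e)
round 3: derive reach(a,h) via R1 from reach(a,c), reach(c,h)
round 3: derive reach(e,e) via R1 from reach(e,f), reach(f,e)
round 3: derive reach(f,j) via R1 from reach(f,e), reach(e,j)
round 3: derive reach(h,g) via R1 from reach(h,e), reach(e,g)
round 3: derive reach(h,i) via R1 from reach(h,e), reach(e,i)
round 3: derive reach(h,j) via R1 from reach(h,e), reach(e,j)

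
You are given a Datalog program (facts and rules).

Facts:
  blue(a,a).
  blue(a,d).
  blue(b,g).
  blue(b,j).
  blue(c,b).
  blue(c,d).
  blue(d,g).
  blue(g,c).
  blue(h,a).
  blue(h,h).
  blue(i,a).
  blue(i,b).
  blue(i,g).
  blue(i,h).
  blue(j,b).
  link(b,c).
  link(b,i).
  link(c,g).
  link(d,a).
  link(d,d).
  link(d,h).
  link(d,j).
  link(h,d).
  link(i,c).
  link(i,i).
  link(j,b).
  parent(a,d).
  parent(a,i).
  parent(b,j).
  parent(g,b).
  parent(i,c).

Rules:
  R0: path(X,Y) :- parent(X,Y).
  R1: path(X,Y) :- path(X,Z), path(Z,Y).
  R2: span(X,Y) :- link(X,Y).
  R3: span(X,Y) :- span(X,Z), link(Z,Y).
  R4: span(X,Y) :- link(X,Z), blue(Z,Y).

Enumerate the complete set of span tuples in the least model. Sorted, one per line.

round 1: derive span(b,c) via R2 from link(b,c)
round 1: derive span(b,i) via R2 from link(b,i)
round 1: derive span(c,g) via R2 from link(c,g)
round 1: derive span(d,a) via R2 from link(d,a)
round 1: derive span(d,d) via R2 from link(d,d)
round 1: derive span(d,h) via R2 from link(d,h)
round 1: derive span(d,j) via R2 from link(d,j)
round 1: derive span(h,d) via R2 from link(h,d)
round 1: derive span(i,c) via R2 from link(i,c)
round 1: derive span(i,i) via R2 from link(i,i)
round 1: derive span(j,b) via R2 from link(j,b)
round 1: derive span(b,a) via R4 from link(b,i), blue(i,a)
round 1: derive span(b,b) via R4 from link(b,c), blue(c,b)
round 1: derive span(b,d) via R4 from link(b,c), blue(c,d)
round 1: derive span(b,g) via R4 from link(b,i), blue(i,g)
round 1: derive span(b,h) via R4 from link(b,i), blue(i,h)
round 1: derive span(c,c) via R4 from link(c,g), blue(g,c)
round 1: derive span(d,b) via R4 from link(d,j), blue(j,b)
round 1: derive span(d,g) via R4 from link(d,d), blue(d,g)
round 1: derive span(h,g) via R4 from link(h,d), blue(d,g)
round 1: derive span(i,a) via R4 from link(i,i), blue(i,a)
round 1: derive span(i,b) via R4 from link(i,c), blue(c,b)
round 1: derive span(i,d) via R4 from link(i,c), blue(c,d)
round 1: derive span(i,g) via R4 from link(i,i), blue(i,g)
round 1: derive span(i,h) via R4 from link(i,i), blue(i,h)
round 1: derive span(j,g) via R4 from link(j,b), blue(b,g)
round 1: derive span(j,j) via R4 from link(j,b), blue(b,j)
round 2: derive span(b,j) via R3 from span(b,d), link(d,j)
round 2: derive span(d,c) via R3 from span(d,b), link(b,c)
round 2: derive span(d,i) via R3 from span(d,b), link(b,i)
round 2: derive span(h,a) via R3 from span(h,d), link(d,a)
round 2: derive span(h,h) via R3 from span(h,d), link(d,h)
round 2: derive span(h,j) via R3 from span(h,d), link(d,j)
round 2: derive span(i,j) via R3 from span(i,d), link(d,j)
round 2: derive span(j,c) via R3 from span(j,b), link(b,c)
round 2: derive span(j,i) via R3 from span(j,b), link(b,i)
round 3: derive span(h,b) via R3 from span(h,j), link(j,b)
round 4: derive span(h,c) via R3 from span(h,b), link(b,c)
round 4: derive span(h,i) via R3 from span(h,b), link(b,i)

span(b,a)
span(b,b)
span(b,c)
span(b,d)
span(b,g)
span(b,h)
span(b,i)
span(b,j)
span(c,c)
span(c,g)
span(d,a)
span(d,b)
span(d,c)
span(d,d)
span(d,g)
span(d,h)
span(d,i)
span(d,j)
span(h,a)
span(h,b)
span(h,c)
span(h,d)
span(h,g)
span(h,h)
span(h,i)
span(h,j)
span(i,a)
span(i,b)
span(i,c)
span(i,d)
span(i,g)
span(i,h)
span(i,i)
span(i,j)
span(j,b)
span(j,c)
span(j,g)
span(j,i)
span(j,j)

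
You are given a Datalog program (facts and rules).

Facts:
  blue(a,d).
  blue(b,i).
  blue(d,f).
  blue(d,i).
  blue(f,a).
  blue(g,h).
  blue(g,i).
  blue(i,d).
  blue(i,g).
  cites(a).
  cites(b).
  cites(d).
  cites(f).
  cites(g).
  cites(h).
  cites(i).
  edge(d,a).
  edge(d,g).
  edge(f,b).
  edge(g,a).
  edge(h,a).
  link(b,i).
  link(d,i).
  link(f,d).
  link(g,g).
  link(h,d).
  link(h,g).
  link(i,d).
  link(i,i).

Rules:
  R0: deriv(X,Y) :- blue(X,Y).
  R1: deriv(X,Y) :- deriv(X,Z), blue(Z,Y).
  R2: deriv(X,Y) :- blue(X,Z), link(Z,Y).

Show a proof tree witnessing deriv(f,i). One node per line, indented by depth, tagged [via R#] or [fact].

deriv(f,i)  [via R1]
  deriv(f,d)  [via R1]
    deriv(f,a)  [via R0]
      blue(f,a)  [fact]
    blue(a,d)  [fact]
  blue(d,i)  [fact]

round 1: derive deriv(a,d) via R0 from blue(a,d)
round 1: derive deriv(b,i) via R0 from blue(b,i)
round 1: derive deriv(d,f) via R0 from blue(d,f)
round 1: derive deriv(d,i) via R0 from blue(d,i)
round 1: derive deriv(f,a) via R0 from blue(f,a)
round 1: derive deriv(g,h) via R0 from blue(g,h)
round 1: derive deriv(g,i) via R0 from blue(g,i)
round 1: derive deriv(i,d) via R0 from blue(i,d)
round 1: derive deriv(i,g) via R0 from blue(i,g)
round 1: derive deriv(a,i) via R2 from blue(a,d), link(d,i)
round 1: derive deriv(b,d) via R2 from blue(b,i), link(i,d)
round 1: derive deriv(d,d) via R2 from blue(d,f), link(f,d)
round 1: derive deriv(g,d) via R2 from blue(g,h), link(h,d)
round 1: derive deriv(g,g) via R2 from blue(g,h), link(h,g)
round 1: derive deriv(i,i) via R2 from blue(i,d), link(d,i)
round 2: derive deriv(a,f) via R1 from deriv(a,d), blue(d,f)
round 2: derive deriv(a,g) via R1 from deriv(a,i), blue(i,g)
round 2: derive deriv(b,f) via R1 from deriv(b,d), blue(d,f)
round 2: derive deriv(b,g) via R1 from deriv(b,i), blue(i,g)
round 2: derive deriv(d,a) via R1 from deriv(d,f), blue(f,a)
round 2: derive deriv(d,g) via R1 from deriv(d,i), blue(i,g)
round 2: derive deriv(f,d) via R1 from deriv(f,a), blue(a,d)
round 2: derive deriv(g,f) via R1 from deriv(g,d), blue(d,f)
round 2: derive deriv(i,f) via R1 from deriv(i,d), blue(d,f)
round 2: derive deriv(i,h) via R1 from deriv(i,g), blue(g,h)
round 3: derive deriv(a,a) via R1 from deriv(a,f), blue(f,a)
round 3: derive deriv(a,h) via R1 from deriv(a,g), blue(g,h)
round 3: derive deriv(b,a) via R1 from deriv(b,f), blue(f,a)
round 3: derive deriv(b,h) via R1 from deriv(b,g), blue(g,h)
round 3: derive deriv(d,h) via R1 from deriv(d,g), blue(g,h)
round 3: derive deriv(f,f) via R1 from deriv(f,d), blue(d,f)
round 3: derive deriv(f,i) via R1 from deriv(f,d), blue(d,i)
round 3: derive deriv(g,a) via R1 from deriv(g,f), blue(f,a)
round 3: derive deriv(i,a) via R1 from deriv(i,f), blue(f,a)
round 4: derive deriv(f,g) via R1 from deriv(f,i), blue(i,g)
round 5: derive deriv(f,h) via R1 from deriv(f,g), blue(g,h)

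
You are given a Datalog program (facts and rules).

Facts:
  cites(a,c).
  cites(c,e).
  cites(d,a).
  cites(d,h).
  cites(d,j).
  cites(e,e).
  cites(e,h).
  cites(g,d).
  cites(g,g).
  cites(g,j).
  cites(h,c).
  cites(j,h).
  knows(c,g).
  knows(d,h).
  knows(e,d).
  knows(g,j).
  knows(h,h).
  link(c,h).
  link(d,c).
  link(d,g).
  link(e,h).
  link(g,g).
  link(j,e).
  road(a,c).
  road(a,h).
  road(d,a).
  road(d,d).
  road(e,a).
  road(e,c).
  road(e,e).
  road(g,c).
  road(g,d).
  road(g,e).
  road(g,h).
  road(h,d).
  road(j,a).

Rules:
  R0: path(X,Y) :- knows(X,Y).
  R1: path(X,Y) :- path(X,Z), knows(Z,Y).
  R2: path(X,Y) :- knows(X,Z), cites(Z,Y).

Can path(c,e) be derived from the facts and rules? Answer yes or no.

round 1: derive path(c,g) via R0 from knows(c,g)
round 1: derive path(d,h) via R0 from knows(d,h)
round 1: derive path(e,d) via R0 from knows(e,d)
round 1: derive path(g,j) via R0 from knows(g,j)
round 1: derive path(h,h) via R0 from knows(h,h)
round 1: derive path(c,d) via R2 from knows(c,g), cites(g,d)
round 1: derive path(c,j) via R2 from knows(c,g), cites(g,j)
round 1: derive path(d,c) via R2 from knows(d,h), cites(h,c)
round 1: derive path(e,a) via R2 from knows(e,d), cites(d,a)
round 1: derive path(e,h) via R2 from knows(e,d), cites(d,h)
round 1: derive path(e,j) via R2 from knows(e,d), cites(d,j)
round 1: derive path(g,h) via R2 from knows(g,j), cites(j,h)
round 1: derive path(h,c) via R2 from knows(h,h), cites(h,c)
round 2: derive path(c,h) via R1 from path(c,d), knows(d,h)
round 2: derive path(d,g) via R1 from path(d,c), knows(c,g)
round 2: derive path(h,g) via R1 from path(h,c), knows(c,g)
round 3: derive path(d,j) via R1 from path(d,g), knows(g,j)
round 3: derive path(h,j) via R1 from path(h,g), knows(g,j)

no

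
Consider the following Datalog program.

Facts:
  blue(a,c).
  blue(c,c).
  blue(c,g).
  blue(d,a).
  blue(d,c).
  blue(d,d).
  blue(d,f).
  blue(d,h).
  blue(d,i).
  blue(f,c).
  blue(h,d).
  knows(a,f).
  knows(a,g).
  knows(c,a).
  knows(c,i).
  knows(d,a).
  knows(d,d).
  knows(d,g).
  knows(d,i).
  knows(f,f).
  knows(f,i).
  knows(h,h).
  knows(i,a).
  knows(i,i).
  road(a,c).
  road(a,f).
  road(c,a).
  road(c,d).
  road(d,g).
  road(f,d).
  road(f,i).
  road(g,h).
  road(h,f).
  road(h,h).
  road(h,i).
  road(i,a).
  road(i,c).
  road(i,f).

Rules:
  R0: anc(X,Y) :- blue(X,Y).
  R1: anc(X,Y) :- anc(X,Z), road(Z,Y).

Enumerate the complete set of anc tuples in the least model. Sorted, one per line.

round 1: derive anc(a,c) via R0 from blue(a,c)
round 1: derive anc(c,c) via R0 from blue(c,c)
round 1: derive anc(c,g) via R0 from blue(c,g)
round 1: derive anc(d,a) via R0 from blue(d,a)
round 1: derive anc(d,c) via R0 from blue(d,c)
round 1: derive anc(d,d) via R0 from blue(d,d)
round 1: derive anc(d,f) via R0 from blue(d,f)
round 1: derive anc(d,h) via R0 from blue(d,h)
round 1: derive anc(d,i) via R0 from blue(d,i)
round 1: derive anc(f,c) via R0 from blue(f,c)
round 1: derive anc(h,d) via R0 from blue(h,d)
round 2: derive anc(a,a) via R1 from anc(a,c), road(c,a)
round 2: derive anc(a,d) via R1 from anc(a,c), road(c,d)
round 2: derive anc(c,a) via R1 from anc(c,c), road(c,a)
round 2: derive anc(c,d) via R1 from anc(c,c), road(c,d)
round 2: derive anc(c,h) via R1 from anc(c,g), road(g,h)
round 2: derive anc(d,g) via R1 from anc(d,d), road(d,g)
round 2: derive anc(f,a) via R1 from anc(f,c), road(c,a)
round 2: derive anc(f,d) via R1 from anc(f,c), road(c,d)
round 2: derive anc(h,g) via R1 from anc(h,d), road(d,g)
round 3: derive anc(a,f) via R1 from anc(a,a), road(a,f)
round 3: derive anc(a,g) via R1 from anc(a,d), road(d,g)
round 3: derive anc(c,f) via R1 from anc(c,a), road(a,f)
round 3: derive anc(c,i) via R1 from anc(c,h), road(h,i)
round 3: derive anc(f,f) via R1 from anc(f,a), road(a,f)
round 3: derive anc(f,g) via R1 from anc(f,d), road(d,g)
round 3: derive anc(h,h) via R1 from anc(h,g), road(g,h)
round 4: derive anc(a,h) via R1 from anc(a,g), road(g,h)
round 4: derive anc(a,i) via R1 from anc(a,f), road(f,i)
round 4: derive anc(f,h) via R1 from anc(f,g), road(g,h)
round 4: derive anc(f,i) via R1 from anc(f,f), road(f,i)
round 4: derive anc(h,f) via R1 from anc(h,h), road(h,f)
round 4: derive anc(h,i) via R1 from anc(h,h), road(h,i)
round 5: derive anc(h,a) via R1 from anc(h,i), road(i,a)
round 5: derive anc(h,c) via R1 from anc(h,i), road(i,c)

anc(a,a)
anc(a,c)
anc(a,d)
anc(a,f)
anc(a,g)
anc(a,h)
anc(a,i)
anc(c,a)
anc(c,c)
anc(c,d)
anc(c,f)
anc(c,g)
anc(c,h)
anc(c,i)
anc(d,a)
anc(d,c)
anc(d,d)
anc(d,f)
anc(d,g)
anc(d,h)
anc(d,i)
anc(f,a)
anc(f,c)
anc(f,d)
anc(f,f)
anc(f,g)
anc(f,h)
anc(f,i)
anc(h,a)
anc(h,c)
anc(h,d)
anc(h,f)
anc(h,g)
anc(h,h)
anc(h,i)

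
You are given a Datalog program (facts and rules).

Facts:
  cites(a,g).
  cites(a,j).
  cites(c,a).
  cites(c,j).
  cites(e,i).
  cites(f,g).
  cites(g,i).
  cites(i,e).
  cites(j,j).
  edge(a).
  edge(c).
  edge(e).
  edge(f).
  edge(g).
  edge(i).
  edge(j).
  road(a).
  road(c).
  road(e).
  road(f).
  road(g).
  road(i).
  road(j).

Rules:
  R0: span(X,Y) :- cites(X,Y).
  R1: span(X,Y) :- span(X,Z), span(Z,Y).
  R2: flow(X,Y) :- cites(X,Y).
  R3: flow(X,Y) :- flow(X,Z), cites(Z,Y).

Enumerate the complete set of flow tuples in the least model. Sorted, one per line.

flow(a,e)
flow(a,g)
flow(a,i)
flow(a,j)
flow(c,a)
flow(c,e)
flow(c,g)
flow(c,i)
flow(c,j)
flow(e,e)
flow(e,i)
flow(f,e)
flow(f,g)
flow(f,i)
flow(g,e)
flow(g,i)
flow(i,e)
flow(i,i)
flow(j,j)

round 1: derive flow(a,g) via R2 from cites(a,g)
round 1: derive flow(a,j) via R2 from cites(a,j)
round 1: derive flow(c,a) via R2 from cites(c,a)
round 1: derive flow(c,j) via R2 from cites(c,j)
round 1: derive flow(e,i) via R2 from cites(e,i)
round 1: derive flow(f,g) via R2 from cites(f,g)
round 1: derive flow(g,i) via R2 from cites(g,i)
round 1: derive flow(i,e) via R2 from cites(i,e)
round 1: derive flow(j,j) via R2 from cites(j,j)
round 2: derive flow(a,i) via R3 from flow(a,g), cites(g,i)
round 2: derive flow(c,g) via R3 from flow(c,a), cites(a,g)
round 2: derive flow(e,e) via R3 from flow(e,i), cites(i,e)
round 2: derive flow(f,i) via R3 from flow(f,g), cites(g,i)
round 2: derive flow(g,e) via R3 from flow(g,i), cites(i,e)
round 2: derive flow(i,i) via R3 from flow(i,e), cites(e,i)
round 3: derive flow(a,e) via R3 from flow(a,i), cites(i,e)
round 3: derive flow(c,i) via R3 from flow(c,g), cites(g,i)
round 3: derive flow(f,e) via R3 from flow(f,i), cites(i,e)
round 4: derive flow(c,e) via R3 from flow(c,i), cites(i,e)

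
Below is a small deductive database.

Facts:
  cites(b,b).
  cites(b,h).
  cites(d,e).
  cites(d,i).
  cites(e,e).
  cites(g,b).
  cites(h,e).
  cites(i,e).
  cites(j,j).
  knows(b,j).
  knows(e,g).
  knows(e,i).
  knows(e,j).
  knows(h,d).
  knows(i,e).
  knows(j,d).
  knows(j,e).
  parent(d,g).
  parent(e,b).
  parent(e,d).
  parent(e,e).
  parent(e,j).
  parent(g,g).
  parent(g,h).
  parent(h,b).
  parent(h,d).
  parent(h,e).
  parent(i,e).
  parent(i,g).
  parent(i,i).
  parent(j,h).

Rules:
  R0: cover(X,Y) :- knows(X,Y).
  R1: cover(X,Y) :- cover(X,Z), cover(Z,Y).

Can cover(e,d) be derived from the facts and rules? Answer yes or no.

yes

round 1: derive cover(b,j) via R0 from knows(b,j)
round 1: derive cover(e,g) via R0 from knows(e,g)
round 1: derive cover(e,i) via R0 from knows(e,i)
round 1: derive cover(e,j) via R0 from knows(e,j)
round 1: derive cover(h,d) via R0 from knows(h,d)
round 1: derive cover(i,e) via R0 from knows(i,e)
round 1: derive cover(j,d) via R0 from knows(j,d)
round 1: derive cover(j,e) via R0 from knows(j,e)
round 2: derive cover(b,d) via R1 from cover(b,j), cover(j,d)
round 2: derive cover(b,e) via R1 from cover(b,j), cover(j,e)
round 2: derive cover(e,d) via R1 from cover(e,j), cover(j,d)
round 2: derive cover(e,e) via R1 from cover(e,i), cover(i,e)
round 2: derive cover(i,g) via R1 from cover(i,e), cover(e,g)
round 2: derive cover(i,i) via R1 from cover(i,e), cover(e,i)
round 2: derive cover(i,j) via R1 from cover(i,e), cover(e,j)
round 2: derive cover(j,g) via R1 from cover(j,e), cover(e,g)
round 2: derive cover(j,i) via R1 from cover(j,e), cover(e,i)
round 2: derive cover(j,j) via R1 from cover(j,e), cover(e,j)
round 3: derive cover(b,g) via R1 from cover(b,e), cover(e,g)
round 3: derive cover(b,i) via R1 from cover(b,e), cover(e,i)
round 3: derive cover(i,d) via R1 from cover(i,e), cover(e,d)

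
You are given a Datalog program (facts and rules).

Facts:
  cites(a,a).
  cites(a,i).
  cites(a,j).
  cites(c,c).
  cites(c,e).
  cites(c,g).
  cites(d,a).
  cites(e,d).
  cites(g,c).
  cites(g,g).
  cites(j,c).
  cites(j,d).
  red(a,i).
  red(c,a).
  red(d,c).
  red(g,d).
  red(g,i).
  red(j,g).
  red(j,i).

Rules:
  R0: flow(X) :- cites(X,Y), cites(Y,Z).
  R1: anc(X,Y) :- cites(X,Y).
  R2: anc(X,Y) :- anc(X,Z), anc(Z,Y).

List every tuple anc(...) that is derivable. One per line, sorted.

anc(a,a)
anc(a,c)
anc(a,d)
anc(a,e)
anc(a,g)
anc(a,i)
anc(a,j)
anc(c,a)
anc(c,c)
anc(c,d)
anc(c,e)
anc(c,g)
anc(c,i)
anc(c,j)
anc(d,a)
anc(d,c)
anc(d,d)
anc(d,e)
anc(d,g)
anc(d,i)
anc(d,j)
anc(e,a)
anc(e,c)
anc(e,d)
anc(e,e)
anc(e,g)
anc(e,i)
anc(e,j)
anc(g,a)
anc(g,c)
anc(g,d)
anc(g,e)
anc(g,g)
anc(g,i)
anc(g,j)
anc(j,a)
anc(j,c)
anc(j,d)
anc(j,e)
anc(j,g)
anc(j,i)
anc(j,j)

round 1: derive anc(a,a) via R1 from cites(a,a)
round 1: derive anc(a,i) via R1 from cites(a,i)
round 1: derive anc(a,j) via R1 from cites(a,j)
round 1: derive anc(c,c) via R1 from cites(c,c)
round 1: derive anc(c,e) via R1 from cites(c,e)
round 1: derive anc(c,g) via R1 from cites(c,g)
round 1: derive anc(d,a) via R1 from cites(d,a)
round 1: derive anc(e,d) via R1 from cites(e,d)
round 1: derive anc(g,c) via R1 from cites(g,c)
round 1: derive anc(g,g) via R1 from cites(g,g)
round 1: derive anc(j,c) via R1 from cites(j,c)
round 1: derive anc(j,d) via R1 from cites(j,d)
round 2: derive anc(a,c) via R2 from anc(a,j), anc(j,c)
round 2: derive anc(a,d) via R2 from anc(a,j), anc(j,d)
round 2: derive anc(c,d) via R2 from anc(c,e), anc(e,d)
round 2: derive anc(d,i) via R2 from anc(d,a), anc(a,i)
round 2: derive anc(d,j) via R2 from anc(d,a), anc(a,j)
round 2: derive anc(e,a) via R2 from anc(e,d), anc(d,a)
round 2: derive anc(g,e) via R2 from anc(g,c), anc(c,e)
round 2: derive anc(j,a) via R2 from anc(j,d), anc(d,a)
round 2: derive anc(j,e) via R2 from anc(j,c), anc(c,e)
round 2: derive anc(j,g) via R2 from anc(j,c), anc(c,g)
round 3: derive anc(a,e) via R2 from anc(a,c), anc(c,e)
round 3: derive anc(a,g) via R2 from anc(a,c), anc(c,g)
round 3: derive anc(c,a) via R2 from anc(c,d), anc(d,a)
round 3: derive anc(c,i) via R2 from anc(c,d), anc(d,i)
round 3: derive anc(c,j) via R2 from anc(c,d), anc(d,j)
round 3: derive anc(d,c) via R2 from anc(d,a), anc(a,c)
round 3: derive anc(d,d) via R2 from anc(d,a), anc(a,d)
round 3: derive anc(d,e) via R2 from anc(d,j), anc(j,e)
round 3: derive anc(d,g) via R2 from anc(d,j), anc(j,g)
round 3: derive anc(e,c) via R2 from anc(e,a), anc(a,c)
round 3: derive anc(e,i) via R2 from anc(e,a), anc(a,i)
round 3: derive anc(e,j) via R2 from anc(e,a), anc(a,j)
round 3: derive anc(g,a) via R2 from anc(g,e), anc(e,a)
round 3: derive anc(g,d) via R2 from anc(g,c), anc(c,d)
round 3: derive anc(j,i) via R2 from anc(j,a), anc(a,i)
round 3: derive anc(j,j) via R2 from anc(j,a), anc(a,j)
round 4: derive anc(e,e) via R2 from anc(e,a), anc(a,e)
round 4: derive anc(e,g) via R2 from anc(e,a), anc(a,g)
round 4: derive anc(g,i) via R2 from anc(g,a), anc(a,i)
round 4: derive anc(g,j) via R2 from anc(g,a), anc(a,j)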